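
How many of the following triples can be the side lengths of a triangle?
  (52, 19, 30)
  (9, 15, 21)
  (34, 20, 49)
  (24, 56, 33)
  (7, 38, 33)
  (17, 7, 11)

5

(19,30,52): 19+30 ≤ 52 → not valid
(9,15,21): 9+15 > 21 → valid
(20,34,49): 20+34 > 49 → valid
(24,33,56): 24+33 > 56 → valid
(7,33,38): 7+33 > 38 → valid
(7,11,17): 7+11 > 17 → valid
5 of the 6 triples form a triangle.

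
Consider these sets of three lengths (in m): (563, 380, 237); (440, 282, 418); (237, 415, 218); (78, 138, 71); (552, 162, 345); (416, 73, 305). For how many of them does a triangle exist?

(237,380,563): 237+380 > 563 → valid
(282,418,440): 282+418 > 440 → valid
(218,237,415): 218+237 > 415 → valid
(71,78,138): 71+78 > 138 → valid
(162,345,552): 162+345 ≤ 552 → not valid
(73,305,416): 73+305 ≤ 416 → not valid
4 of the 6 triples form a triangle.

4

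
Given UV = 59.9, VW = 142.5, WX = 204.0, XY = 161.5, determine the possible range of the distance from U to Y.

0 ≤ UY ≤ 567.9

The maximum is all hops collinear in one direction: 59.9 + 142.5 + 204.0 + 161.5 = 567.9.
The longest hop is 204.0; the others sum to 363.9. Since 204.0 ≤ 363.9, the path can fold back on itself completely, so the minimum distance is 0.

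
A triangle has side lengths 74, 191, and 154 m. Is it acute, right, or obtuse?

Compare the square of the longest side to the sum of squares of the other two: 74² + 154² = 29192 < 36481 = 191².

obtuse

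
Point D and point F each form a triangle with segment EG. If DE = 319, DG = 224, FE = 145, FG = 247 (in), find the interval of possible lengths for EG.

From triangle DEG: |319 − 224| < EG < 319 + 224, i.e. 95 < EG < 543.
From triangle FEG: 102 < EG < 392.
Both must hold, so EG lies in the intersection.

102 < EG < 392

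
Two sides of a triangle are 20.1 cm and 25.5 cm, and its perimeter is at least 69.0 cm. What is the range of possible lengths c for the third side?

23.4 ≤ c < 45.6

Triangle inequality alone gives 5.4 < c < 45.6.
The perimeter condition gives c ≥ 69.0 − 20.1 − 25.5 = 23.4.
Intersecting the two: 23.4 ≤ c < 45.6.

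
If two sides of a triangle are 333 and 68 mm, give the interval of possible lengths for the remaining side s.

By the triangle inequality, s must be less than 333 + 68 = 401 and greater than |333 − 68| = 265.

265 < s < 401 (mm)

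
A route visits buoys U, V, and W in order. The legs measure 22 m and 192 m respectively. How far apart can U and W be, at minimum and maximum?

By the triangle inequality, |22 − 192| ≤ UW ≤ 22 + 192.

170 ≤ UW ≤ 214 m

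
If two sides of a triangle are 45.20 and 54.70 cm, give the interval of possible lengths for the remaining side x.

9.50 < x < 99.90

By the triangle inequality, x must be less than 45.20 + 54.70 = 99.90 and greater than |45.20 − 54.70| = 9.50.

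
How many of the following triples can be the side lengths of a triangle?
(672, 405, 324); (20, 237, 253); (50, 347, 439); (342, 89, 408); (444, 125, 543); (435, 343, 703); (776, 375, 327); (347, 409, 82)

(324,405,672): 324+405 > 672 → valid
(20,237,253): 20+237 > 253 → valid
(50,347,439): 50+347 ≤ 439 → not valid
(89,342,408): 89+342 > 408 → valid
(125,444,543): 125+444 > 543 → valid
(343,435,703): 343+435 > 703 → valid
(327,375,776): 327+375 ≤ 776 → not valid
(82,347,409): 82+347 > 409 → valid
6 of the 8 triples form a triangle.

6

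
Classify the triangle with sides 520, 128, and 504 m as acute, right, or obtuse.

right

Compare the square of the longest side to the sum of squares of the other two: 128² + 504² = 270400 = 520².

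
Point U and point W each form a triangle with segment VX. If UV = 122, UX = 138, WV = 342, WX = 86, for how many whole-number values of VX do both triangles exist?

From triangle UVX: 16 < VX < 260.
From triangle WVX: 256 < VX < 428.
Intersection: 256 < VX < 260, so integers 257 through 259: 3 values.

3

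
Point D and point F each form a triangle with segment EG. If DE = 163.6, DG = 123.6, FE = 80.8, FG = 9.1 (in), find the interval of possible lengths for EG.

From triangle DEG: |163.6 − 123.6| < EG < 163.6 + 123.6, i.e. 40.0 < EG < 287.2.
From triangle FEG: 71.7 < EG < 89.9.
Both must hold, so EG lies in the intersection.

71.7 < EG < 89.9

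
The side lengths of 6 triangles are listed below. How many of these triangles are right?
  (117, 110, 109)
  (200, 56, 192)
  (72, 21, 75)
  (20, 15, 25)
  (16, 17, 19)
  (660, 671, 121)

(117,110,109): 109²+110² = 23981 > 13689 = 117² → acute
(200,56,192): 56²+192² = 40000 = 200² → right
(72,21,75): 21²+72² = 5625 = 75² → right
(20,15,25): 15²+20² = 625 = 25² → right
(16,17,19): 16²+17² = 545 > 361 = 19² → acute
(660,671,121): 121²+660² = 450241 = 671² → right
4 of the 6 are right.

4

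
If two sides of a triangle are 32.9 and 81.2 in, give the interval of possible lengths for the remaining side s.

48.3 < s < 114.1 (in)

By the triangle inequality, s must be less than 32.9 + 81.2 = 114.1 and greater than |32.9 − 81.2| = 48.3.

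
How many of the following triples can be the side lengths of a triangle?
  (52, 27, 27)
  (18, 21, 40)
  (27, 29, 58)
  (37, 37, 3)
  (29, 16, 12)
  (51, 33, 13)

(27,27,52): 27+27 > 52 → valid
(18,21,40): 18+21 ≤ 40 → not valid
(27,29,58): 27+29 ≤ 58 → not valid
(3,37,37): 3+37 > 37 → valid
(12,16,29): 12+16 ≤ 29 → not valid
(13,33,51): 13+33 ≤ 51 → not valid
2 of the 6 triples form a triangle.

2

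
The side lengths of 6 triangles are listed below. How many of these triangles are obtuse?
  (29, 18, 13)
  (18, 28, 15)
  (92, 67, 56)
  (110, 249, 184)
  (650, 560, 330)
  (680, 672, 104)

4

(29,18,13): 13²+18² = 493 < 841 = 29² → obtuse
(18,28,15): 15²+18² = 549 < 784 = 28² → obtuse
(92,67,56): 56²+67² = 7625 < 8464 = 92² → obtuse
(110,249,184): 110²+184² = 45956 < 62001 = 249² → obtuse
(650,560,330): 330²+560² = 422500 = 650² → right
(680,672,104): 104²+672² = 462400 = 680² → right
4 of the 6 are obtuse.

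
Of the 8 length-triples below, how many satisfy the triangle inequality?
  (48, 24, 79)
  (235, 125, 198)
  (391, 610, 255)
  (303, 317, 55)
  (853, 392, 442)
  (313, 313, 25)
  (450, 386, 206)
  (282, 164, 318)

6

(24,48,79): 24+48 ≤ 79 → not valid
(125,198,235): 125+198 > 235 → valid
(255,391,610): 255+391 > 610 → valid
(55,303,317): 55+303 > 317 → valid
(392,442,853): 392+442 ≤ 853 → not valid
(25,313,313): 25+313 > 313 → valid
(206,386,450): 206+386 > 450 → valid
(164,282,318): 164+282 > 318 → valid
6 of the 8 triples form a triangle.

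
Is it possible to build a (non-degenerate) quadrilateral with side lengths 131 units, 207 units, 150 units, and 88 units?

A quadrilateral exists iff every side is shorter than the sum of the others — equivalently, the longest side is less than the sum of the rest.
Longest side 207 < 369 (sum of the remaining 3), so yes.

Yes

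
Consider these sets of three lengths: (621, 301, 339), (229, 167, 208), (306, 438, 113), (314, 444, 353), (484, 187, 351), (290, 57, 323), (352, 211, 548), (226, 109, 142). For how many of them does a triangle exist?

7

(301,339,621): 301+339 > 621 → valid
(167,208,229): 167+208 > 229 → valid
(113,306,438): 113+306 ≤ 438 → not valid
(314,353,444): 314+353 > 444 → valid
(187,351,484): 187+351 > 484 → valid
(57,290,323): 57+290 > 323 → valid
(211,352,548): 211+352 > 548 → valid
(109,142,226): 109+142 > 226 → valid
7 of the 8 triples form a triangle.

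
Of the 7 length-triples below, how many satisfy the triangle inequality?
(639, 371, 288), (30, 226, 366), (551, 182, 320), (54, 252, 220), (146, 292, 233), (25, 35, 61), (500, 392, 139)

(288,371,639): 288+371 > 639 → valid
(30,226,366): 30+226 ≤ 366 → not valid
(182,320,551): 182+320 ≤ 551 → not valid
(54,220,252): 54+220 > 252 → valid
(146,233,292): 146+233 > 292 → valid
(25,35,61): 25+35 ≤ 61 → not valid
(139,392,500): 139+392 > 500 → valid
4 of the 7 triples form a triangle.

4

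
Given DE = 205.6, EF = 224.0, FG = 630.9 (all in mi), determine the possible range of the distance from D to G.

201.3 ≤ DG ≤ 1060.5 mi

The maximum is all hops collinear in one direction: 205.6 + 224.0 + 630.9 = 1060.5.
The longest hop is 630.9; the others sum to 429.6. Folding the others back against it leaves at least 630.9 − 429.6 = 201.3.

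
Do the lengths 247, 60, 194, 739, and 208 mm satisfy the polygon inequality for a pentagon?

No

For a pentagon, each side must be shorter than the sum of the others.
Here the longest side is 739, but the remaining 4 sides sum to only 709.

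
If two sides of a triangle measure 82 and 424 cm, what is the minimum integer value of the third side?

The third side must be strictly greater than |82 − 424| = 342.
The smallest integer above 342 is 343.

343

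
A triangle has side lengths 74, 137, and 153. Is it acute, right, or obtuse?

Compare the square of the longest side to the sum of squares of the other two: 74² + 137² = 24245 > 23409 = 153².

acute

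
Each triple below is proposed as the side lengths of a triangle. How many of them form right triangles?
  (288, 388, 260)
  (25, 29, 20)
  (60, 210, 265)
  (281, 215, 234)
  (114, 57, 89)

(288,388,260): 260²+288² = 150544 = 388² → right
(25,29,20): 20²+25² = 1025 > 841 = 29² → acute
(60,210,265): 60²+210² = 47700 < 70225 = 265² → obtuse
(281,215,234): 215²+234² = 100981 > 78961 = 281² → acute
(114,57,89): 57²+89² = 11170 < 12996 = 114² → obtuse
1 of the 5 is right.

1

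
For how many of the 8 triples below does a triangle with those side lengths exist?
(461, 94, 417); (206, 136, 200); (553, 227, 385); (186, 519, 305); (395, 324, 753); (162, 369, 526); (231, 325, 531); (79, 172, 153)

6

(94,417,461): 94+417 > 461 → valid
(136,200,206): 136+200 > 206 → valid
(227,385,553): 227+385 > 553 → valid
(186,305,519): 186+305 ≤ 519 → not valid
(324,395,753): 324+395 ≤ 753 → not valid
(162,369,526): 162+369 > 526 → valid
(231,325,531): 231+325 > 531 → valid
(79,153,172): 79+153 > 172 → valid
6 of the 8 triples form a triangle.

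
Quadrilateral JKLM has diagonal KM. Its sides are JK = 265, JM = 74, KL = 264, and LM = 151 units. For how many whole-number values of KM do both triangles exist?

147

From triangle JKM: 191 < KM < 339.
From triangle LKM: 113 < KM < 415.
Intersection: 191 < KM < 339, so integers 192 through 338: 147 values.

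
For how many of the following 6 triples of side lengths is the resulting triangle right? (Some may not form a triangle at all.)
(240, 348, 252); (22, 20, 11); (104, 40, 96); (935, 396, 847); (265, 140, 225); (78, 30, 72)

(240,348,252): 240²+252² = 121104 = 348² → right
(22,20,11): 11²+20² = 521 > 484 = 22² → acute
(104,40,96): 40²+96² = 10816 = 104² → right
(935,396,847): 396²+847² = 874225 = 935² → right
(265,140,225): 140²+225² = 70225 = 265² → right
(78,30,72): 30²+72² = 6084 = 78² → right
5 of the 6 are right.

5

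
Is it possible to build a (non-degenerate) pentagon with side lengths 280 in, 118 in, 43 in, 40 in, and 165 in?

Yes

A pentagon exists iff every side is shorter than the sum of the others — equivalently, the longest side is less than the sum of the rest.
Longest side 280 < 366 (sum of the remaining 4), so yes.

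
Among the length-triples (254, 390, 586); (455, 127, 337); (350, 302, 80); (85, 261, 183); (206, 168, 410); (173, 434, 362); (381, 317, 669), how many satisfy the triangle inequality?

6

(254,390,586): 254+390 > 586 → valid
(127,337,455): 127+337 > 455 → valid
(80,302,350): 80+302 > 350 → valid
(85,183,261): 85+183 > 261 → valid
(168,206,410): 168+206 ≤ 410 → not valid
(173,362,434): 173+362 > 434 → valid
(317,381,669): 317+381 > 669 → valid
6 of the 7 triples form a triangle.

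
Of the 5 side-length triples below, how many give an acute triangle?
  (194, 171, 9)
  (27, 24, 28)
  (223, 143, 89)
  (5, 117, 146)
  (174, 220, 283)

1

(194,171,9): 9+171 ≤ 194, not a triangle
(27,24,28): 24²+27² = 1305 > 784 = 28² → acute
(223,143,89): 89²+143² = 28370 < 49729 = 223² → obtuse
(5,117,146): 5+117 ≤ 146, not a triangle
(174,220,283): 174²+220² = 78676 < 80089 = 283² → obtuse
1 of the 5 is acute.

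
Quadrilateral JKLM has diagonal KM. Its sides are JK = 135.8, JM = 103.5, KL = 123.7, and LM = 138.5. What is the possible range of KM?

From triangle JKM: |135.8 − 103.5| < KM < 135.8 + 103.5, i.e. 32.3 < KM < 239.3.
From triangle LKM: 14.8 < KM < 262.2.
Both must hold, so KM lies in the intersection.

32.3 < KM < 239.3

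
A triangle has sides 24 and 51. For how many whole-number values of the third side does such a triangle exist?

47

The third side lies in the open interval (27, 75).
Integers from 28 to 74 inclusive: 74 − 28 + 1 = 47.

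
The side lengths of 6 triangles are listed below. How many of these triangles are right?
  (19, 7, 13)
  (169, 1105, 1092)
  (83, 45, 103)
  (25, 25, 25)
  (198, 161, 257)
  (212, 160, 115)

(19,7,13): 7²+13² = 218 < 361 = 19² → obtuse
(169,1105,1092): 169²+1092² = 1221025 = 1105² → right
(83,45,103): 45²+83² = 8914 < 10609 = 103² → obtuse
(25,25,25): 25²+25² = 1250 > 625 = 25² → acute
(198,161,257): 161²+198² = 65125 < 66049 = 257² → obtuse
(212,160,115): 115²+160² = 38825 < 44944 = 212² → obtuse
1 of the 6 is right.

1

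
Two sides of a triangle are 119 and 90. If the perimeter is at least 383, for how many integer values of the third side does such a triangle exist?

Triangle inequality: 29 < x < 209. Perimeter ≥ 383 gives x ≥ 383 − 119 − 90 = 174.
So 174 ≤ x < 209; integers 174 through 208: 35 values.

35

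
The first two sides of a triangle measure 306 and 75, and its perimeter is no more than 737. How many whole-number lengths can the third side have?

125

Triangle inequality: 231 < x < 381. Perimeter ≤ 737 gives x ≤ 737 − 306 − 75 = 356.
So 231 < x ≤ 356; integers 232 through 356: 125 values.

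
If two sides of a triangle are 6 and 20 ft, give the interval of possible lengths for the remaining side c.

By the triangle inequality, c must be less than 6 + 20 = 26 and greater than |6 − 20| = 14.

14 < c < 26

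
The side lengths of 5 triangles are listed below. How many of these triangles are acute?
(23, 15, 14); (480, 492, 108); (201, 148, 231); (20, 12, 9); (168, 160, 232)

(23,15,14): 14²+15² = 421 < 529 = 23² → obtuse
(480,492,108): 108²+480² = 242064 = 492² → right
(201,148,231): 148²+201² = 62305 > 53361 = 231² → acute
(20,12,9): 9²+12² = 225 < 400 = 20² → obtuse
(168,160,232): 160²+168² = 53824 = 232² → right
1 of the 5 is acute.

1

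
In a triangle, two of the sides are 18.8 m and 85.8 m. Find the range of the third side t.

By the triangle inequality, t must be less than 18.8 + 85.8 = 104.6 and greater than |18.8 − 85.8| = 67.0.

67.0 < t < 104.6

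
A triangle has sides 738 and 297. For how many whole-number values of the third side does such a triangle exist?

593

The third side lies in the open interval (441, 1035).
Integers from 442 to 1034 inclusive: 1034 − 442 + 1 = 593.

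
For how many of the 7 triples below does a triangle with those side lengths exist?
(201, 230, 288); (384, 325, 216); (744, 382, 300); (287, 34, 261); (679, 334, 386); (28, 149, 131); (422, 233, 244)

6

(201,230,288): 201+230 > 288 → valid
(216,325,384): 216+325 > 384 → valid
(300,382,744): 300+382 ≤ 744 → not valid
(34,261,287): 34+261 > 287 → valid
(334,386,679): 334+386 > 679 → valid
(28,131,149): 28+131 > 149 → valid
(233,244,422): 233+244 > 422 → valid
6 of the 7 triples form a triangle.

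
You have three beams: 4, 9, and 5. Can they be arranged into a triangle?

The two shorter sides sum to 9, exactly equal to the longest side 9.
That gives only a degenerate (flat) triangle — the inequality must be strict.

No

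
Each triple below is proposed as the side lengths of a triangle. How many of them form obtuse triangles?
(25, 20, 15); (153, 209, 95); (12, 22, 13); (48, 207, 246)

(25,20,15): 15²+20² = 625 = 25² → right
(153,209,95): 95²+153² = 32434 < 43681 = 209² → obtuse
(12,22,13): 12²+13² = 313 < 484 = 22² → obtuse
(48,207,246): 48²+207² = 45153 < 60516 = 246² → obtuse
3 of the 4 are obtuse.

3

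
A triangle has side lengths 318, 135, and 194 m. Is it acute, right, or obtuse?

obtuse

Compare the square of the longest side to the sum of squares of the other two: 135² + 194² = 55861 < 101124 = 318².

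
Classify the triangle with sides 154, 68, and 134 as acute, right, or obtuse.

obtuse

Compare the square of the longest side to the sum of squares of the other two: 68² + 134² = 22580 < 23716 = 154².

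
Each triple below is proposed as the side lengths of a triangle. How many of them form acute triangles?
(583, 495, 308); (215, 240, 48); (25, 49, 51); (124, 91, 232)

1

(583,495,308): 308²+495² = 339889 = 583² → right
(215,240,48): 48²+215² = 48529 < 57600 = 240² → obtuse
(25,49,51): 25²+49² = 3026 > 2601 = 51² → acute
(124,91,232): 91+124 ≤ 232, not a triangle
1 of the 4 is acute.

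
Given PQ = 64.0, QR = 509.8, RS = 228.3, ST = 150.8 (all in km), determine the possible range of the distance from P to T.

The maximum is all hops collinear in one direction: 64.0 + 509.8 + 228.3 + 150.8 = 952.9.
The longest hop is 509.8; the others sum to 443.1. Folding the others back against it leaves at least 509.8 − 443.1 = 66.7.

66.7 ≤ PT ≤ 952.9 km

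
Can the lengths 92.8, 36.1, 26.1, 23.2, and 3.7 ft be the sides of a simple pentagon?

For a pentagon, each side must be shorter than the sum of the others.
Here the longest side is 92.8, but the remaining 4 sides sum to only 89.1.

No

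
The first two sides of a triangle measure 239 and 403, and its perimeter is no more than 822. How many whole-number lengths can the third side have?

Triangle inequality: 164 < x < 642. Perimeter ≤ 822 gives x ≤ 822 − 239 − 403 = 180.
So 164 < x ≤ 180; integers 165 through 180: 16 values.

16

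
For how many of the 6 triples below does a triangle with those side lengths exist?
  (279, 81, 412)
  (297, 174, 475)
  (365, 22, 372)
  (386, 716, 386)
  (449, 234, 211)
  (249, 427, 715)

2

(81,279,412): 81+279 ≤ 412 → not valid
(174,297,475): 174+297 ≤ 475 → not valid
(22,365,372): 22+365 > 372 → valid
(386,386,716): 386+386 > 716 → valid
(211,234,449): 211+234 ≤ 449 → not valid
(249,427,715): 249+427 ≤ 715 → not valid
2 of the 6 triples form a triangle.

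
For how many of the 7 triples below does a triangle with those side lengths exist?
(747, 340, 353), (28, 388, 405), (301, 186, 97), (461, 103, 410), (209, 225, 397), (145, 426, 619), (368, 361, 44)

(340,353,747): 340+353 ≤ 747 → not valid
(28,388,405): 28+388 > 405 → valid
(97,186,301): 97+186 ≤ 301 → not valid
(103,410,461): 103+410 > 461 → valid
(209,225,397): 209+225 > 397 → valid
(145,426,619): 145+426 ≤ 619 → not valid
(44,361,368): 44+361 > 368 → valid
4 of the 7 triples form a triangle.

4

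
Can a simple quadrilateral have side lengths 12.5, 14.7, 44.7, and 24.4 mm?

Yes

A quadrilateral exists iff every side is shorter than the sum of the others — equivalently, the longest side is less than the sum of the rest.
Longest side 44.7 < 51.6 (sum of the remaining 3), so yes.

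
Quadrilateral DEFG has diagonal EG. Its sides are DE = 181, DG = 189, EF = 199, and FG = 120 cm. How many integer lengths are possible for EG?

239

From triangle DEG: 8 < EG < 370.
From triangle FEG: 79 < EG < 319.
Intersection: 79 < EG < 319, so integers 80 through 318: 239 values.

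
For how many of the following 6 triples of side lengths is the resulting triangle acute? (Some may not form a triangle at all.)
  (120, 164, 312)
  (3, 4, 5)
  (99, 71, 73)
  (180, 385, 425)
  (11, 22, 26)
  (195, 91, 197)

2

(120,164,312): 120+164 ≤ 312, not a triangle
(3,4,5): 3²+4² = 25 = 5² → right
(99,71,73): 71²+73² = 10370 > 9801 = 99² → acute
(180,385,425): 180²+385² = 180625 = 425² → right
(11,22,26): 11²+22² = 605 < 676 = 26² → obtuse
(195,91,197): 91²+195² = 46306 > 38809 = 197² → acute
2 of the 6 are acute.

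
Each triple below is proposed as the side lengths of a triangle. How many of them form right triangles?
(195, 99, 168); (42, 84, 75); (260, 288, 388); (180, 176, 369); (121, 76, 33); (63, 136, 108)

2

(195,99,168): 99²+168² = 38025 = 195² → right
(42,84,75): 42²+75² = 7389 > 7056 = 84² → acute
(260,288,388): 260²+288² = 150544 = 388² → right
(180,176,369): 176+180 ≤ 369, not a triangle
(121,76,33): 33+76 ≤ 121, not a triangle
(63,136,108): 63²+108² = 15633 < 18496 = 136² → obtuse
2 of the 6 are right.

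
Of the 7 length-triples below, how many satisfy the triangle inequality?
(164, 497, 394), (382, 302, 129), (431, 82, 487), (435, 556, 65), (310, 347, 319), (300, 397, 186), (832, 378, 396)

(164,394,497): 164+394 > 497 → valid
(129,302,382): 129+302 > 382 → valid
(82,431,487): 82+431 > 487 → valid
(65,435,556): 65+435 ≤ 556 → not valid
(310,319,347): 310+319 > 347 → valid
(186,300,397): 186+300 > 397 → valid
(378,396,832): 378+396 ≤ 832 → not valid
5 of the 7 triples form a triangle.

5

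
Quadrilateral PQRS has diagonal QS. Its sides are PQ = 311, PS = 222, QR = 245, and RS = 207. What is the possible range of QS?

89 < QS < 452

From triangle PQS: |311 − 222| < QS < 311 + 222, i.e. 89 < QS < 533.
From triangle RQS: 38 < QS < 452.
Both must hold, so QS lies in the intersection.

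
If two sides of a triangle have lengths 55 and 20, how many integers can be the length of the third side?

The third side lies in the open interval (35, 75).
Integers from 36 to 74 inclusive: 74 − 36 + 1 = 39.

39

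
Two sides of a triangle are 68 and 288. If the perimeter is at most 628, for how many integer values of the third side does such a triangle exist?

Triangle inequality: 220 < x < 356. Perimeter ≤ 628 gives x ≤ 628 − 68 − 288 = 272.
So 220 < x ≤ 272; integers 221 through 272: 52 values.

52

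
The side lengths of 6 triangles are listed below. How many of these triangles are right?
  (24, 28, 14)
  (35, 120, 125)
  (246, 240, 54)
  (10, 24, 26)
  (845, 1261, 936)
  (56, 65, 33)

5

(24,28,14): 14²+24² = 772 < 784 = 28² → obtuse
(35,120,125): 35²+120² = 15625 = 125² → right
(246,240,54): 54²+240² = 60516 = 246² → right
(10,24,26): 10²+24² = 676 = 26² → right
(845,1261,936): 845²+936² = 1590121 = 1261² → right
(56,65,33): 33²+56² = 4225 = 65² → right
5 of the 6 are right.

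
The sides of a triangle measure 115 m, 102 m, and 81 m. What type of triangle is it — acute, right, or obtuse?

acute

Compare the square of the longest side to the sum of squares of the other two: 81² + 102² = 16965 > 13225 = 115².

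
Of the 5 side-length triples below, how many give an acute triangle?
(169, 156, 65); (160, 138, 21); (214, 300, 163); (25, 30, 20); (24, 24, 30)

2

(169,156,65): 65²+156² = 28561 = 169² → right
(160,138,21): 21+138 ≤ 160, not a triangle
(214,300,163): 163²+214² = 72365 < 90000 = 300² → obtuse
(25,30,20): 20²+25² = 1025 > 900 = 30² → acute
(24,24,30): 24²+24² = 1152 > 900 = 30² → acute
2 of the 5 are acute.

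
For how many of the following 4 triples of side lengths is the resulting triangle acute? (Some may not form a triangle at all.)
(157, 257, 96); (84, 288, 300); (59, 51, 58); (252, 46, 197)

1

(157,257,96): 96+157 ≤ 257, not a triangle
(84,288,300): 84²+288² = 90000 = 300² → right
(59,51,58): 51²+58² = 5965 > 3481 = 59² → acute
(252,46,197): 46+197 ≤ 252, not a triangle
1 of the 4 is acute.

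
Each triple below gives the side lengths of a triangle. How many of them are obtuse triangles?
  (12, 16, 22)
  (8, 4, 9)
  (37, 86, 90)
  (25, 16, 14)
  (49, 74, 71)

3

(12,16,22): 12²+16² = 400 < 484 = 22² → obtuse
(8,4,9): 4²+8² = 80 < 81 = 9² → obtuse
(37,86,90): 37²+86² = 8765 > 8100 = 90² → acute
(25,16,14): 14²+16² = 452 < 625 = 25² → obtuse
(49,74,71): 49²+71² = 7442 > 5476 = 74² → acute
3 of the 5 are obtuse.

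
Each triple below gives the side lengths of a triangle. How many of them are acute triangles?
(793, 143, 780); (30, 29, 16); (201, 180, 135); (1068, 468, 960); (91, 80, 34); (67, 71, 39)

3

(793,143,780): 143²+780² = 628849 = 793² → right
(30,29,16): 16²+29² = 1097 > 900 = 30² → acute
(201,180,135): 135²+180² = 50625 > 40401 = 201² → acute
(1068,468,960): 468²+960² = 1140624 = 1068² → right
(91,80,34): 34²+80² = 7556 < 8281 = 91² → obtuse
(67,71,39): 39²+67² = 6010 > 5041 = 71² → acute
3 of the 6 are acute.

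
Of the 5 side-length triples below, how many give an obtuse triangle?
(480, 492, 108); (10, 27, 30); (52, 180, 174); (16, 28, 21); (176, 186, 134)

(480,492,108): 108²+480² = 242064 = 492² → right
(10,27,30): 10²+27² = 829 < 900 = 30² → obtuse
(52,180,174): 52²+174² = 32980 > 32400 = 180² → acute
(16,28,21): 16²+21² = 697 < 784 = 28² → obtuse
(176,186,134): 134²+176² = 48932 > 34596 = 186² → acute
2 of the 5 are obtuse.

2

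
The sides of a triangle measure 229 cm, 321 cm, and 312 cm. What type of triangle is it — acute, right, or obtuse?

acute

Compare the square of the longest side to the sum of squares of the other two: 229² + 312² = 149785 > 103041 = 321².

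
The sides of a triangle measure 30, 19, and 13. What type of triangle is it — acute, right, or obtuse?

obtuse

Compare the square of the longest side to the sum of squares of the other two: 13² + 19² = 530 < 900 = 30².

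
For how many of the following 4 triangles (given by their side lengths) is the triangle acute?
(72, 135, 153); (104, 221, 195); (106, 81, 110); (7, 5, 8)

2

(72,135,153): 72²+135² = 23409 = 153² → right
(104,221,195): 104²+195² = 48841 = 221² → right
(106,81,110): 81²+106² = 17797 > 12100 = 110² → acute
(7,5,8): 5²+7² = 74 > 64 = 8² → acute
2 of the 4 are acute.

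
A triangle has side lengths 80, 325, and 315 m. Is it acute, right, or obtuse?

right

Compare the square of the longest side to the sum of squares of the other two: 80² + 315² = 105625 = 325².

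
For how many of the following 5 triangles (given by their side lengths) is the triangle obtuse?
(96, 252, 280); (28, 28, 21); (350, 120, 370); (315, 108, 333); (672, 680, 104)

(96,252,280): 96²+252² = 72720 < 78400 = 280² → obtuse
(28,28,21): 21²+28² = 1225 > 784 = 28² → acute
(350,120,370): 120²+350² = 136900 = 370² → right
(315,108,333): 108²+315² = 110889 = 333² → right
(672,680,104): 104²+672² = 462400 = 680² → right
1 of the 5 is obtuse.

1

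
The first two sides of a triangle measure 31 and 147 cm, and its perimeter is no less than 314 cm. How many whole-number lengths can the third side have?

42

Triangle inequality: 116 < x < 178. Perimeter ≥ 314 gives x ≥ 314 − 31 − 147 = 136.
So 136 ≤ x < 178; integers 136 through 177: 42 values.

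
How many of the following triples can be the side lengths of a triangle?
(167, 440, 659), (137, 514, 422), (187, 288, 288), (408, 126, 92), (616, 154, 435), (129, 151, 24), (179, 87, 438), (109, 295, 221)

4

(167,440,659): 167+440 ≤ 659 → not valid
(137,422,514): 137+422 > 514 → valid
(187,288,288): 187+288 > 288 → valid
(92,126,408): 92+126 ≤ 408 → not valid
(154,435,616): 154+435 ≤ 616 → not valid
(24,129,151): 24+129 > 151 → valid
(87,179,438): 87+179 ≤ 438 → not valid
(109,221,295): 109+221 > 295 → valid
4 of the 8 triples form a triangle.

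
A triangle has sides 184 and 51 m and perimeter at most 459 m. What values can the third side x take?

Triangle inequality alone gives 133 < x < 235.
The perimeter condition gives x ≤ 459 − 184 − 51 = 224.
Intersecting the two: 133 < x ≤ 224.

133 < x ≤ 224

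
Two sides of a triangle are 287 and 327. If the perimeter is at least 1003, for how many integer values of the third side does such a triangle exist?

Triangle inequality: 40 < x < 614. Perimeter ≥ 1003 gives x ≥ 1003 − 287 − 327 = 389.
So 389 ≤ x < 614; integers 389 through 613: 225 values.

225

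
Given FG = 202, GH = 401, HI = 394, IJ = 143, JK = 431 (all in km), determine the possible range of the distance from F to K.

0 ≤ FK ≤ 1571 km

The maximum is all hops collinear in one direction: 202 + 401 + 394 + 143 + 431 = 1571.
The longest hop is 431; the others sum to 1140. Since 431 ≤ 1140, the path can fold back on itself completely, so the minimum distance is 0.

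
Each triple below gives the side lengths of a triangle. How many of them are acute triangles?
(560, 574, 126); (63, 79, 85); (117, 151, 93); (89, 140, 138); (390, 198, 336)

(560,574,126): 126²+560² = 329476 = 574² → right
(63,79,85): 63²+79² = 10210 > 7225 = 85² → acute
(117,151,93): 93²+117² = 22338 < 22801 = 151² → obtuse
(89,140,138): 89²+138² = 26965 > 19600 = 140² → acute
(390,198,336): 198²+336² = 152100 = 390² → right
2 of the 5 are acute.

2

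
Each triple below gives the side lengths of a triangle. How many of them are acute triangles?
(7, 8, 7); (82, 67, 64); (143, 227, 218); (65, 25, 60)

3

(7,8,7): 7²+7² = 98 > 64 = 8² → acute
(82,67,64): 64²+67² = 8585 > 6724 = 82² → acute
(143,227,218): 143²+218² = 67973 > 51529 = 227² → acute
(65,25,60): 25²+60² = 4225 = 65² → right
3 of the 4 are acute.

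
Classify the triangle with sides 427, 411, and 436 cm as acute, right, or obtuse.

Compare the square of the longest side to the sum of squares of the other two: 411² + 427² = 351250 > 190096 = 436².

acute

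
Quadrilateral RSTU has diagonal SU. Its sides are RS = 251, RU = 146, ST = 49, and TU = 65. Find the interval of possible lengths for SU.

From triangle RSU: |251 − 146| < SU < 251 + 146, i.e. 105 < SU < 397.
From triangle TSU: 16 < SU < 114.
Both must hold, so SU lies in the intersection.

105 < SU < 114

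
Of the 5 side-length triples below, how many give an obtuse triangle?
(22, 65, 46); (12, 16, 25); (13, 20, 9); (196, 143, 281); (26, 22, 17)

(22,65,46): 22²+46² = 2600 < 4225 = 65² → obtuse
(12,16,25): 12²+16² = 400 < 625 = 25² → obtuse
(13,20,9): 9²+13² = 250 < 400 = 20² → obtuse
(196,143,281): 143²+196² = 58865 < 78961 = 281² → obtuse
(26,22,17): 17²+22² = 773 > 676 = 26² → acute
4 of the 5 are obtuse.

4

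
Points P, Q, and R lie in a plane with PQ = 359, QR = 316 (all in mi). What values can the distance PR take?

By the triangle inequality, |359 − 316| ≤ PR ≤ 359 + 316.

43 ≤ PR ≤ 675 mi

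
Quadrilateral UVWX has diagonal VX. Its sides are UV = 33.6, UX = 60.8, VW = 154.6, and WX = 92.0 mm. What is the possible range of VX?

62.6 < VX < 94.4

From triangle UVX: |33.6 − 60.8| < VX < 33.6 + 60.8, i.e. 27.2 < VX < 94.4.
From triangle WVX: 62.6 < VX < 246.6.
Both must hold, so VX lies in the intersection.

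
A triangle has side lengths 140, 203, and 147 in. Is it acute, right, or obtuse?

right

Compare the square of the longest side to the sum of squares of the other two: 140² + 147² = 41209 = 203².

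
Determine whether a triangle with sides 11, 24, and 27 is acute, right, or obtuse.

obtuse

Compare the square of the longest side to the sum of squares of the other two: 11² + 24² = 697 < 729 = 27².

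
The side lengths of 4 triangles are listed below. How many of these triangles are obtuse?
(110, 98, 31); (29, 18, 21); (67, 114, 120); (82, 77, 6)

3

(110,98,31): 31²+98² = 10565 < 12100 = 110² → obtuse
(29,18,21): 18²+21² = 765 < 841 = 29² → obtuse
(67,114,120): 67²+114² = 17485 > 14400 = 120² → acute
(82,77,6): 6²+77² = 5965 < 6724 = 82² → obtuse
3 of the 4 are obtuse.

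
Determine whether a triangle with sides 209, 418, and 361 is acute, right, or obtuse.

Compare the square of the longest side to the sum of squares of the other two: 209² + 361² = 174002 < 174724 = 418².

obtuse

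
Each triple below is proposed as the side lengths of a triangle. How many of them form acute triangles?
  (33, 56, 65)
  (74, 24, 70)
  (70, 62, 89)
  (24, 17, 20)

(33,56,65): 33²+56² = 4225 = 65² → right
(74,24,70): 24²+70² = 5476 = 74² → right
(70,62,89): 62²+70² = 8744 > 7921 = 89² → acute
(24,17,20): 17²+20² = 689 > 576 = 24² → acute
2 of the 4 are acute.

2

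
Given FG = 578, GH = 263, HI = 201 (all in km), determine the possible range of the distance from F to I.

The maximum is all hops collinear in one direction: 578 + 263 + 201 = 1042.
The longest hop is 578; the others sum to 464. Folding the others back against it leaves at least 578 − 464 = 114.

114 ≤ FI ≤ 1042 km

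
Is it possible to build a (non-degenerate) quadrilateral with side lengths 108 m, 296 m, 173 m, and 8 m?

No

For a quadrilateral, each side must be shorter than the sum of the others.
Here the longest side is 296, but the remaining 3 sides sum to only 289.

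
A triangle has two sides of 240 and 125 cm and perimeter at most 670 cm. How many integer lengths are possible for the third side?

Triangle inequality: 115 < x < 365. Perimeter ≤ 670 gives x ≤ 670 − 240 − 125 = 305.
So 115 < x ≤ 305; integers 116 through 305: 190 values.

190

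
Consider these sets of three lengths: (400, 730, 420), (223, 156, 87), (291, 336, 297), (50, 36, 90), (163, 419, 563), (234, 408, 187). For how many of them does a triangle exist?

(400,420,730): 400+420 > 730 → valid
(87,156,223): 87+156 > 223 → valid
(291,297,336): 291+297 > 336 → valid
(36,50,90): 36+50 ≤ 90 → not valid
(163,419,563): 163+419 > 563 → valid
(187,234,408): 187+234 > 408 → valid
5 of the 6 triples form a triangle.

5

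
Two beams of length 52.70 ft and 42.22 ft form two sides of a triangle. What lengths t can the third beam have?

10.48 < t < 94.92

By the triangle inequality, t must be less than 52.70 + 42.22 = 94.92 and greater than |52.70 − 42.22| = 10.48.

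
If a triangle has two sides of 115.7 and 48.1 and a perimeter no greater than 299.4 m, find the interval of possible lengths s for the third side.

Triangle inequality alone gives 67.6 < s < 163.8.
The perimeter condition gives s ≤ 299.4 − 115.7 − 48.1 = 135.6.
Intersecting the two: 67.6 < s ≤ 135.6.

67.6 < s ≤ 135.6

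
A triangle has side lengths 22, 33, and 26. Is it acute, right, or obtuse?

acute

Compare the square of the longest side to the sum of squares of the other two: 22² + 26² = 1160 > 1089 = 33².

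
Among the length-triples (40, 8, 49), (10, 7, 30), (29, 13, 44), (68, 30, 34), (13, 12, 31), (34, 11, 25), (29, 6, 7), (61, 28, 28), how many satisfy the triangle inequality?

(8,40,49): 8+40 ≤ 49 → not valid
(7,10,30): 7+10 ≤ 30 → not valid
(13,29,44): 13+29 ≤ 44 → not valid
(30,34,68): 30+34 ≤ 68 → not valid
(12,13,31): 12+13 ≤ 31 → not valid
(11,25,34): 11+25 > 34 → valid
(6,7,29): 6+7 ≤ 29 → not valid
(28,28,61): 28+28 ≤ 61 → not valid
1 of the 8 triples forms a triangle.

1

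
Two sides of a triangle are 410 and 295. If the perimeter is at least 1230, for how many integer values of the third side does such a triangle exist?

Triangle inequality: 115 < x < 705. Perimeter ≥ 1230 gives x ≥ 1230 − 410 − 295 = 525.
So 525 ≤ x < 705; integers 525 through 704: 180 values.

180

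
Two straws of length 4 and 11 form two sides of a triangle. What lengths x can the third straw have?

7 < x < 15

By the triangle inequality, x must be less than 4 + 11 = 15 and greater than |4 − 11| = 7.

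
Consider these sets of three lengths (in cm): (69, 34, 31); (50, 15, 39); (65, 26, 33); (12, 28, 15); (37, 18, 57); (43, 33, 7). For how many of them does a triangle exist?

(31,34,69): 31+34 ≤ 69 → not valid
(15,39,50): 15+39 > 50 → valid
(26,33,65): 26+33 ≤ 65 → not valid
(12,15,28): 12+15 ≤ 28 → not valid
(18,37,57): 18+37 ≤ 57 → not valid
(7,33,43): 7+33 ≤ 43 → not valid
1 of the 6 triples forms a triangle.

1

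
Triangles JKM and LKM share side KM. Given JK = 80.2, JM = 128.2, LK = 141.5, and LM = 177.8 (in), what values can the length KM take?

48.0 < KM < 208.4

From triangle JKM: |80.2 − 128.2| < KM < 80.2 + 128.2, i.e. 48.0 < KM < 208.4.
From triangle LKM: 36.3 < KM < 319.3.
Both must hold, so KM lies in the intersection.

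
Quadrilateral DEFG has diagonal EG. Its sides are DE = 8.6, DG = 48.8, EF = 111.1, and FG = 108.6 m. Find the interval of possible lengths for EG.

From triangle DEG: |8.6 − 48.8| < EG < 8.6 + 48.8, i.e. 40.2 < EG < 57.4.
From triangle FEG: 2.5 < EG < 219.7.
Both must hold, so EG lies in the intersection.

40.2 < EG < 57.4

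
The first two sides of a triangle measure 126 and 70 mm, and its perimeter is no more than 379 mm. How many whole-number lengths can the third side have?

Triangle inequality: 56 < x < 196. Perimeter ≤ 379 gives x ≤ 379 − 126 − 70 = 183.
So 56 < x ≤ 183; integers 57 through 183: 127 values.

127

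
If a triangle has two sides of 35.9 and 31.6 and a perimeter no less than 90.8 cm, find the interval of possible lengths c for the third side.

23.3 ≤ c < 67.5 cm

Triangle inequality alone gives 4.3 < c < 67.5.
The perimeter condition gives c ≥ 90.8 − 35.9 − 31.6 = 23.3.
Intersecting the two: 23.3 ≤ c < 67.5.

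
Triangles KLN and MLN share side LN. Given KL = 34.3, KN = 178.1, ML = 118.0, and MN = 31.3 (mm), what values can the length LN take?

From triangle KLN: |34.3 − 178.1| < LN < 34.3 + 178.1, i.e. 143.8 < LN < 212.4.
From triangle MLN: 86.7 < LN < 149.3.
Both must hold, so LN lies in the intersection.

143.8 < LN < 149.3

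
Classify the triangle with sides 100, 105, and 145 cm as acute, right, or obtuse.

right

Compare the square of the longest side to the sum of squares of the other two: 100² + 105² = 21025 = 145².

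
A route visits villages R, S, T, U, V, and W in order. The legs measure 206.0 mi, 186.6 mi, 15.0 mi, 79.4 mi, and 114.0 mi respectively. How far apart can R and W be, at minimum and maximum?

The maximum is all hops collinear in one direction: 206.0 + 186.6 + 15.0 + 79.4 + 114.0 = 601.0.
The longest hop is 206.0; the others sum to 395.0. Since 206.0 ≤ 395.0, the path can fold back on itself completely, so the minimum distance is 0.

0 ≤ RW ≤ 601.0 mi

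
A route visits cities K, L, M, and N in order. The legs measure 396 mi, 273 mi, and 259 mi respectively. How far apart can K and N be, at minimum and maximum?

0 ≤ KN ≤ 928 mi

The maximum is all hops collinear in one direction: 396 + 273 + 259 = 928.
The longest hop is 396; the others sum to 532. Since 396 ≤ 532, the path can fold back on itself completely, so the minimum distance is 0.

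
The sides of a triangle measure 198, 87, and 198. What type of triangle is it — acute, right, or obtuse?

Compare the square of the longest side to the sum of squares of the other two: 87² + 198² = 46773 > 39204 = 198².

acute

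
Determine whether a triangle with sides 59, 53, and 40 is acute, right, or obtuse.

acute

Compare the square of the longest side to the sum of squares of the other two: 40² + 53² = 4409 > 3481 = 59².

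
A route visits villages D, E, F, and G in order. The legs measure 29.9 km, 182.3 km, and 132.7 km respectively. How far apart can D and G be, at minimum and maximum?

The maximum is all hops collinear in one direction: 29.9 + 182.3 + 132.7 = 344.9.
The longest hop is 182.3; the others sum to 162.6. Folding the others back against it leaves at least 182.3 − 162.6 = 19.7.

19.7 ≤ DG ≤ 344.9 km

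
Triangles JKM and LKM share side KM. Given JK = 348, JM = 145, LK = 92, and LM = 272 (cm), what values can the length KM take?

From triangle JKM: |348 − 145| < KM < 348 + 145, i.e. 203 < KM < 493.
From triangle LKM: 180 < KM < 364.
Both must hold, so KM lies in the intersection.

203 < KM < 364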